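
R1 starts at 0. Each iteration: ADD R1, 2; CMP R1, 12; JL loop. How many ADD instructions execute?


Loop trace (R1 starts at 0, target 12, step 2):
  ADD #1: R1 = 0 + 2 = 2  → 2 < 12, loop
  ADD #2: R1 = 2 + 2 = 4  → 4 < 12, loop
  ADD #3: R1 = 4 + 2 = 6  → 6 < 12, loop
  ADD #4: R1 = 6 + 2 = 8  → 8 < 12, loop
  ADD #5: R1 = 8 + 2 = 10  → 10 < 12, loop
  ADD #6: R1 = 10 + 2 = 12  → 12 >= 12, exit
Total ADD instructions: 6

6


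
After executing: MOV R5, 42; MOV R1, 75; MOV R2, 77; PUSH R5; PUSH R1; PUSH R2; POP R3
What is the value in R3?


Stack trace (top is rightmost):
  MOV R5, 42  → R5 = 42
  MOV R1, 75  → R1 = 75
  MOV R2, 77  → R2 = 77
  PUSH R5  → stack: [42]
  PUSH R1  → stack: [42, 75]
  PUSH R2  → stack: [42, 75, 77]
  POP R3  → R3 = 77, stack: [42, 75]
Final: R3 = 77

77


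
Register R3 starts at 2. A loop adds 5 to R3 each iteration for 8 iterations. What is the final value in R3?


Starting value: R3 = 2
  Iter 1: R3 = 2 + 5 = 7
  Iter 2: R3 = 7 + 5 = 12
  Iter 3: R3 = 12 + 5 = 17
  Iter 4: R3 = 17 + 5 = 22
  Iter 5: R3 = 22 + 5 = 27
  Iter 6: R3 = 27 + 5 = 32
  Iter 7: R3 = 32 + 5 = 37
  Iter 8: R3 = 37 + 5 = 42
Final: R3 = 42

42


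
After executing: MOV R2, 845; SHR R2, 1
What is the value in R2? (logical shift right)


Register state trace:
  MOV R2, 845  → R2 = 845
  SHR R2, 1  → R2 = 845 >> 1 = 845 // 2^1 = 422
Final: R2 = 422

422


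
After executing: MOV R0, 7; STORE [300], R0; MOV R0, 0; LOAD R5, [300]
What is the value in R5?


Register and memory trace:
  MOV R0, 7  → R0 = 7
  STORE [300], R0  → mem[300] = 7
  MOV R0, 0  → R0 = 0
  LOAD R5, [300]  → R5 = mem[300] = 7
Final: R5 = 7

7


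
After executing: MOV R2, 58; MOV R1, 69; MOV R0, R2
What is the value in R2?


Register state trace:
  MOV R2, 58  → R2 = 58
  MOV R1, 69  → R1 = 69
  MOV R0, R2  → R0 = 58
Final: R2 = 58

58


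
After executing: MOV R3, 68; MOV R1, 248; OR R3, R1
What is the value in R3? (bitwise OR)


Register state trace:
  MOV R3, 68  → R3 = 68 (0b01000100)
  MOV R1, 248  → R1 = 248 (0b11111000)
  OR R3, R1   → R3 = 68 OR 248 = 252 (0b11111100)
Final: R3 = 252

252


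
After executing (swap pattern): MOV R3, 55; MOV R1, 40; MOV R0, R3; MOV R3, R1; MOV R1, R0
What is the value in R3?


Register state trace (swap pattern):
  MOV R3, 55  → R3 = 55
  MOV R1, 40  → R1 = 40
  MOV R0, R3  → R0 = 55  (save R3)
  MOV R3, R1  → R3 = 40  (R3 gets R1's value)
  MOV R1, R0  → R1 = 55  (R1 gets saved value)
Final: R3 = 40

40


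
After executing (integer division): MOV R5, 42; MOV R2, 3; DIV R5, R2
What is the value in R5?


Register state trace:
  MOV R5, 42  → R5 = 42
  MOV R2, 3  → R2 = 3
  DIV R5, R2  → R5 = 42 // 3 = 14
Final: R5 = 14

14


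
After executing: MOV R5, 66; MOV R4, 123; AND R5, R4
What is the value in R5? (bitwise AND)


Register state trace:
  MOV R5, 66  → R5 = 66 (0b01000010)
  MOV R4, 123  → R4 = 123 (0b01111011)
  AND R5, R4  → R5 = 66 AND 123 = 66 (0b01000010)
Final: R5 = 66

66


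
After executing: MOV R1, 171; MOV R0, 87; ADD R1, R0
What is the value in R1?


Register state trace:
  MOV R1, 171  → R1 = 171
  MOV R0, 87  → R0 = 87
  ADD R1, R0  → R1 = 171 + 87 = 258
Final: R1 = 258

258


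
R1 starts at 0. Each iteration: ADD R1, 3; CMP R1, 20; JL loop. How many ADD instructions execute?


Loop trace (R1 starts at 0, target 20, step 3):
  ADD #1: R1 = 0 + 3 = 3  → 3 < 20, loop
  ADD #2: R1 = 3 + 3 = 6  → 6 < 20, loop
  ADD #3: R1 = 6 + 3 = 9  → 9 < 20, loop
  ADD #4: R1 = 9 + 3 = 12  → 12 < 20, loop
  ADD #5: R1 = 12 + 3 = 15  → 15 < 20, loop
  ADD #6: R1 = 15 + 3 = 18  → 18 < 20, loop
  ADD #7: R1 = 18 + 3 = 21  → 21 >= 20, exit
Total ADD instructions: 7

7


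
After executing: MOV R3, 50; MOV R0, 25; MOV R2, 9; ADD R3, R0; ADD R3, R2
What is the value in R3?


Register state trace:
  MOV R3, 50  → R3 = 50
  MOV R0, 25  → R0 = 25
  MOV R2, 9  → R2 = 9
  ADD R3, R0  → R3 = 50 + 25 = 75
  ADD R3, R2  → R3 = 75 + 9 = 84
Final: R3 = 84

84


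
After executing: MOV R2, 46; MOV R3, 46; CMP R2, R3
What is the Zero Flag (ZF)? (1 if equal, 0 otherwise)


Register state trace:
  MOV R2, 46  → R2 = 46
  MOV R3, 46  → R3 = 46
  CMP R2, R3  → computes 46 - 46 = 0
  Result is zero, so values are equal
ZF = 1

1


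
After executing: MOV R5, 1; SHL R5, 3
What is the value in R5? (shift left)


Register state trace:
  MOV R5, 1  → R5 = 1
  SHL R5, 3  → R5 = 1 << 3 = 1 * 2^3 = 8
Final: R5 = 8

8


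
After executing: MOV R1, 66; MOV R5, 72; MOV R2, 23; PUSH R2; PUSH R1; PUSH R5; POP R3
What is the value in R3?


Stack trace (top is rightmost):
  MOV R1, 66  → R1 = 66
  MOV R5, 72  → R5 = 72
  MOV R2, 23  → R2 = 23
  PUSH R2  → stack: [23]
  PUSH R1  → stack: [23, 66]
  PUSH R5  → stack: [23, 66, 72]
  POP R3  → R3 = 72, stack: [23, 66]
Final: R3 = 72

72


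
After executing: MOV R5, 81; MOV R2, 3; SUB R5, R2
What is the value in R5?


Register state trace:
  MOV R5, 81  → R5 = 81
  MOV R2, 3  → R2 = 3
  SUB R5, R2  → R5 = 81 - 3 = 78
Final: R5 = 78

78


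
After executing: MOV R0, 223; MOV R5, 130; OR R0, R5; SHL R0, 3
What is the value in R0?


Register state trace:
  MOV R0, 223  → R0 = 223 (0b11011111)
  MOV R5, 130  → R5 = 130 (0b10000010)
  OR R0, R5  → R0 = 223 OR 130 = 223 (0b11011111)
  SHL R0, 3  → R0 = 223 << 3 = 1784
Final: R0 = 1784

1784


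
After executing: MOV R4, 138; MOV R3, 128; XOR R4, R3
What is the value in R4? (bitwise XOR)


Register state trace:
  MOV R4, 138  → R4 = 138 (0b10001010)
  MOV R3, 128  → R3 = 128 (0b10000000)
  XOR R4, R3  → R4 = 138 XOR 128 = 10 (0b00001010)
Final: R4 = 10

10


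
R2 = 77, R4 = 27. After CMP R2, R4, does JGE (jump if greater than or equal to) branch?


Trace:
  R2 = 77, R4 = 27
  CMP R2, R4  → compares 77 vs 27
  JGE checks: is 77 greater than or equal to 27?
  77 > 27, so condition is true
Branch taken: Yes

Yes


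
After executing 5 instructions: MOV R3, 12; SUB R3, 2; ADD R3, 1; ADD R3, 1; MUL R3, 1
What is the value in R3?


Register state trace:
  MOV R3, 12  → R3 = 12
  SUB R3, 2  → R3 = 12 - 2 = 10
  ADD R3, 1  → R3 = 10 + 1 = 11
  ADD R3, 1  → R3 = 11 + 1 = 12
  MUL R3, 1  → R3 = 12 * 1 = 12
Final: R3 = 12

12


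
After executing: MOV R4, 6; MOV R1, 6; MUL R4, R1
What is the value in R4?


Register state trace:
  MOV R4, 6  → R4 = 6
  MOV R1, 6  → R1 = 6
  MUL R4, R1  → R4 = 6 * 6 = 36
Final: R4 = 36

36


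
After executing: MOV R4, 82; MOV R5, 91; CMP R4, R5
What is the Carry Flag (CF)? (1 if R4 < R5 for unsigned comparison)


Register state trace:
  MOV R4, 82  → R4 = 82
  MOV R5, 91  → R5 = 91
  CMP R4, R5  → unsigned 82 - 91: borrow occurs
  82 < 91, so CF = 1
CF = 1

1


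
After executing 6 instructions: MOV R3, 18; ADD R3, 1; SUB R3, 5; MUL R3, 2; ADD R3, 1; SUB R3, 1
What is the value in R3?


Register state trace:
  MOV R3, 18  → R3 = 18
  ADD R3, 1  → R3 = 18 + 1 = 19
  SUB R3, 5  → R3 = 19 - 5 = 14
  MUL R3, 2  → R3 = 14 * 2 = 28
  ADD R3, 1  → R3 = 28 + 1 = 29
  SUB R3, 1  → R3 = 29 - 1 = 28
Final: R3 = 28

28


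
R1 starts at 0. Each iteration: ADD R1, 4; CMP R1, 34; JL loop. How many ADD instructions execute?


Loop trace (R1 starts at 0, target 34, step 4):
  ADD #1: R1 = 0 + 4 = 4  → 4 < 34, loop
  ADD #2: R1 = 4 + 4 = 8  → 8 < 34, loop
  ADD #3: R1 = 8 + 4 = 12  → 12 < 34, loop
  ADD #4: R1 = 12 + 4 = 16  → 16 < 34, loop
  ADD #5: R1 = 16 + 4 = 20  → 20 < 34, loop
  ADD #6: R1 = 20 + 4 = 24  → 24 < 34, loop
  ADD #7: R1 = 24 + 4 = 28  → 28 < 34, loop
  ADD #8: R1 = 28 + 4 = 32  → 32 < 34, loop
  ADD #9: R1 = 32 + 4 = 36  → 36 >= 34, exit
Total ADD instructions: 9

9


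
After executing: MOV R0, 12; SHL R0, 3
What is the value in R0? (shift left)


Register state trace:
  MOV R0, 12  → R0 = 12
  SHL R0, 3  → R0 = 12 << 3 = 12 * 2^3 = 96
Final: R0 = 96

96


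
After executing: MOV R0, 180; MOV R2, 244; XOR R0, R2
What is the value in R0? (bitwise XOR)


Register state trace:
  MOV R0, 180  → R0 = 180 (0b10110100)
  MOV R2, 244  → R2 = 244 (0b11110100)
  XOR R0, R2  → R0 = 180 XOR 244 = 64 (0b01000000)
Final: R0 = 64

64


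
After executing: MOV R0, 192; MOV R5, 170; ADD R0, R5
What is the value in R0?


Register state trace:
  MOV R0, 192  → R0 = 192
  MOV R5, 170  → R5 = 170
  ADD R0, R5  → R0 = 192 + 170 = 362
Final: R0 = 362

362


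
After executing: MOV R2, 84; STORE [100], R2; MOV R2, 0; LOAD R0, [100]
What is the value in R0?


Register and memory trace:
  MOV R2, 84  → R2 = 84
  STORE [100], R2  → mem[100] = 84
  MOV R2, 0  → R2 = 0
  LOAD R0, [100]  → R0 = mem[100] = 84
Final: R0 = 84

84


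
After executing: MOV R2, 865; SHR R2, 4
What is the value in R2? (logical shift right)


Register state trace:
  MOV R2, 865  → R2 = 865
  SHR R2, 4  → R2 = 865 >> 4 = 865 // 2^4 = 54
Final: R2 = 54

54


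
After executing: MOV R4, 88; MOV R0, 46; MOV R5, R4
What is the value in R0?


Register state trace:
  MOV R4, 88  → R4 = 88
  MOV R0, 46  → R0 = 46
  MOV R5, R4  → R5 = 88
Final: R0 = 46

46


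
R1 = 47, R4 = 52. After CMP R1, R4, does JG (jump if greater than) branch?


Trace:
  R1 = 47, R4 = 52
  CMP R1, R4  → compares 47 vs 52
  JG checks: is 47 greater than 52?
  47 < 52, so condition is false
Branch taken: No

No


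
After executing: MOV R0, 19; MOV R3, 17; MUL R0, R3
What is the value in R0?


Register state trace:
  MOV R0, 19  → R0 = 19
  MOV R3, 17  → R3 = 17
  MUL R0, R3  → R0 = 19 * 17 = 323
Final: R0 = 323

323


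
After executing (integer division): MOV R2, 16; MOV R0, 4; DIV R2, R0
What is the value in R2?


Register state trace:
  MOV R2, 16  → R2 = 16
  MOV R0, 4  → R0 = 4
  DIV R2, R0  → R2 = 16 // 4 = 4
Final: R2 = 4

4


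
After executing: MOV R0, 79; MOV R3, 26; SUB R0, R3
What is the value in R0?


Register state trace:
  MOV R0, 79  → R0 = 79
  MOV R3, 26  → R3 = 26
  SUB R0, R3  → R0 = 79 - 26 = 53
Final: R0 = 53

53


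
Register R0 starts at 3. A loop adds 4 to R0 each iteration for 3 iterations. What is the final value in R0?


Starting value: R0 = 3
  Iter 1: R0 = 3 + 4 = 7
  Iter 2: R0 = 7 + 4 = 11
  Iter 3: R0 = 11 + 4 = 15
Final: R0 = 15

15


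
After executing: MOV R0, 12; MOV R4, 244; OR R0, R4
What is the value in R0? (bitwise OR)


Register state trace:
  MOV R0, 12  → R0 = 12 (0b00001100)
  MOV R4, 244  → R4 = 244 (0b11110100)
  OR R0, R4   → R0 = 12 OR 244 = 252 (0b11111100)
Final: R0 = 252

252


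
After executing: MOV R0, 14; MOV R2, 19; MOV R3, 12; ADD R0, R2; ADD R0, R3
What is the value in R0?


Register state trace:
  MOV R0, 14  → R0 = 14
  MOV R2, 19  → R2 = 19
  MOV R3, 12  → R3 = 12
  ADD R0, R2  → R0 = 14 + 19 = 33
  ADD R0, R3  → R0 = 33 + 12 = 45
Final: R0 = 45

45


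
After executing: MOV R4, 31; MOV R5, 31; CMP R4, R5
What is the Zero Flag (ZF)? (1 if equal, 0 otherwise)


Register state trace:
  MOV R4, 31  → R4 = 31
  MOV R5, 31  → R5 = 31
  CMP R4, R5  → computes 31 - 31 = 0
  Result is zero, so values are equal
ZF = 1

1


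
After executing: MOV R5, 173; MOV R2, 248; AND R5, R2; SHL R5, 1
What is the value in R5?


Register state trace:
  MOV R5, 173  → R5 = 173 (0b10101101)
  MOV R2, 248  → R2 = 248 (0b11111000)
  AND R5, R2  → R5 = 173 AND 248 = 168 (0b10101000)
  SHL R5, 1  → R5 = 168 << 1 = 336
Final: R5 = 336

336


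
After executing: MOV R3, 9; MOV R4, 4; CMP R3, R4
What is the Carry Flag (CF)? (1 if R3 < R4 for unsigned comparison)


Register state trace:
  MOV R3, 9  → R3 = 9
  MOV R4, 4  → R4 = 4
  CMP R3, R4  → unsigned 9 - 4: no borrow
  9 >= 4, so CF = 0
CF = 0

0


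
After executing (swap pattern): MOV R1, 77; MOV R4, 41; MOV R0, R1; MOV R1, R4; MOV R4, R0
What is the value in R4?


Register state trace (swap pattern):
  MOV R1, 77  → R1 = 77
  MOV R4, 41  → R4 = 41
  MOV R0, R1  → R0 = 77  (save R1)
  MOV R1, R4  → R1 = 41  (R1 gets R4's value)
  MOV R4, R0  → R4 = 77  (R4 gets saved value)
Final: R4 = 77

77


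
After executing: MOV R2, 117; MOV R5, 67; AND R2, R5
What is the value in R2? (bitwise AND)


Register state trace:
  MOV R2, 117  → R2 = 117 (0b01110101)
  MOV R5, 67  → R5 = 67 (0b01000011)
  AND R2, R5  → R2 = 117 AND 67 = 65 (0b01000001)
Final: R2 = 65

65


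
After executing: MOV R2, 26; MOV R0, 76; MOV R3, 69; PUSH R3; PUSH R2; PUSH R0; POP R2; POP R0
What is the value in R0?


Stack trace (top is rightmost):
  MOV R2, 26  → R2 = 26
  MOV R0, 76  → R0 = 76
  MOV R3, 69  → R3 = 69
  PUSH R3  → stack: [69]
  PUSH R2  → stack: [69, 26]
  PUSH R0  → stack: [69, 26, 76]
  POP R2  → R2 = 76, stack: [69, 26]
  POP R0  → R0 = 26, stack: [69]
Final: R0 = 26

26


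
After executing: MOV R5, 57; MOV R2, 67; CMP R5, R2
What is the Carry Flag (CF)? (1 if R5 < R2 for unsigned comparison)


Register state trace:
  MOV R5, 57  → R5 = 57
  MOV R2, 67  → R2 = 67
  CMP R5, R2  → unsigned 57 - 67: borrow occurs
  57 < 67, so CF = 1
CF = 1

1


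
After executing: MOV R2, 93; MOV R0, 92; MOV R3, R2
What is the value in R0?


Register state trace:
  MOV R2, 93  → R2 = 93
  MOV R0, 92  → R0 = 92
  MOV R3, R2  → R3 = 93
Final: R0 = 92

92


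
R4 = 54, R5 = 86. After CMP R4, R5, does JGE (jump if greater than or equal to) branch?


Trace:
  R4 = 54, R5 = 86
  CMP R4, R5  → compares 54 vs 86
  JGE checks: is 54 greater than or equal to 86?
  54 < 86, so condition is false
Branch taken: No

No


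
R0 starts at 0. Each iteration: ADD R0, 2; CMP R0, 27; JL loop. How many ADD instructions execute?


Loop trace (R0 starts at 0, target 27, step 2):
  ADD #1: R0 = 0 + 2 = 2  → 2 < 27, loop
  ADD #2: R0 = 2 + 2 = 4  → 4 < 27, loop
  ADD #3: R0 = 4 + 2 = 6  → 6 < 27, loop
  ADD #4: R0 = 6 + 2 = 8  → 8 < 27, loop
  ADD #5: R0 = 8 + 2 = 10  → 10 < 27, loop
  ADD #6: R0 = 10 + 2 = 12  → 12 < 27, loop
  ADD #7: R0 = 12 + 2 = 14  → 14 < 27, loop
  ADD #8: R0 = 14 + 2 = 16  → 16 < 27, loop
  ADD #9: R0 = 16 + 2 = 18  → 18 < 27, loop
  ADD #10: R0 = 18 + 2 = 20  → 20 < 27, loop
  ADD #11: R0 = 20 + 2 = 22  → 22 < 27, loop
  ADD #12: R0 = 22 + 2 = 24  → 24 < 27, loop
  ADD #13: R0 = 24 + 2 = 26  → 26 < 27, loop
  ADD #14: R0 = 26 + 2 = 28  → 28 >= 27, exit
Total ADD instructions: 14

14


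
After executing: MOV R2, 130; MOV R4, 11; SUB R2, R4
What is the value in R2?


Register state trace:
  MOV R2, 130  → R2 = 130
  MOV R4, 11  → R4 = 11
  SUB R2, R4  → R2 = 130 - 11 = 119
Final: R2 = 119

119


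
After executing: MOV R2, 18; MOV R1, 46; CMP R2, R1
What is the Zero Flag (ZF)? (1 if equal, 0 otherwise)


Register state trace:
  MOV R2, 18  → R2 = 18
  MOV R1, 46  → R1 = 46
  CMP R2, R1  → computes 18 - 46 = -28
  Result is nonzero, so values are not equal
ZF = 0

0


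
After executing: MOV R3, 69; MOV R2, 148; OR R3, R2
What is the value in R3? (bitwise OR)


Register state trace:
  MOV R3, 69  → R3 = 69 (0b01000101)
  MOV R2, 148  → R2 = 148 (0b10010100)
  OR R3, R2   → R3 = 69 OR 148 = 213 (0b11010101)
Final: R3 = 213

213


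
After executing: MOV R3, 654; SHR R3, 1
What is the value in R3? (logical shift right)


Register state trace:
  MOV R3, 654  → R3 = 654
  SHR R3, 1  → R3 = 654 >> 1 = 654 // 2^1 = 327
Final: R3 = 327

327


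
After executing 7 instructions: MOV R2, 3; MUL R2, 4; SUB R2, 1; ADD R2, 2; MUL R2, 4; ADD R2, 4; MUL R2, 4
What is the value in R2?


Register state trace:
  MOV R2, 3  → R2 = 3
  MUL R2, 4  → R2 = 3 * 4 = 12
  SUB R2, 1  → R2 = 12 - 1 = 11
  ADD R2, 2  → R2 = 11 + 2 = 13
  MUL R2, 4  → R2 = 13 * 4 = 52
  ADD R2, 4  → R2 = 52 + 4 = 56
  MUL R2, 4  → R2 = 56 * 4 = 224
Final: R2 = 224

224


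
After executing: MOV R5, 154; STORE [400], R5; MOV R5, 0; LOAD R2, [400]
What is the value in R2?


Register and memory trace:
  MOV R5, 154  → R5 = 154
  STORE [400], R5  → mem[400] = 154
  MOV R5, 0  → R5 = 0
  LOAD R2, [400]  → R2 = mem[400] = 154
Final: R2 = 154

154


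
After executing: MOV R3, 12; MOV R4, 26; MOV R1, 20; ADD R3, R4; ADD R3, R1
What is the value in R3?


Register state trace:
  MOV R3, 12  → R3 = 12
  MOV R4, 26  → R4 = 26
  MOV R1, 20  → R1 = 20
  ADD R3, R4  → R3 = 12 + 26 = 38
  ADD R3, R1  → R3 = 38 + 20 = 58
Final: R3 = 58

58


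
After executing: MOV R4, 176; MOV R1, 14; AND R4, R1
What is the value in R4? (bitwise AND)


Register state trace:
  MOV R4, 176  → R4 = 176 (0b10110000)
  MOV R1, 14  → R1 = 14 (0b00001110)
  AND R4, R1  → R4 = 176 AND 14 = 0 (0b00000000)
Final: R4 = 0

0


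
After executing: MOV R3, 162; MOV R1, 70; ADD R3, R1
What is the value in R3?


Register state trace:
  MOV R3, 162  → R3 = 162
  MOV R1, 70  → R1 = 70
  ADD R3, R1  → R3 = 162 + 70 = 232
Final: R3 = 232

232


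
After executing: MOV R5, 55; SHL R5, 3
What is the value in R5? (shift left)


Register state trace:
  MOV R5, 55  → R5 = 55
  SHL R5, 3  → R5 = 55 << 3 = 55 * 2^3 = 440
Final: R5 = 440

440


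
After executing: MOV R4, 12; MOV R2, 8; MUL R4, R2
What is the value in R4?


Register state trace:
  MOV R4, 12  → R4 = 12
  MOV R2, 8  → R2 = 8
  MUL R4, R2  → R4 = 12 * 8 = 96
Final: R4 = 96

96


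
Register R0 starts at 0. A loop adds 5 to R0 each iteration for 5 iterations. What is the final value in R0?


Starting value: R0 = 0
  Iter 1: R0 = 0 + 5 = 5
  Iter 2: R0 = 5 + 5 = 10
  Iter 3: R0 = 10 + 5 = 15
  Iter 4: R0 = 15 + 5 = 20
  Iter 5: R0 = 20 + 5 = 25
Final: R0 = 25

25


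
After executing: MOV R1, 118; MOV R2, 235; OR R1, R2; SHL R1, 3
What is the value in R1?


Register state trace:
  MOV R1, 118  → R1 = 118 (0b01110110)
  MOV R2, 235  → R2 = 235 (0b11101011)
  OR R1, R2  → R1 = 118 OR 235 = 255 (0b11111111)
  SHL R1, 3  → R1 = 255 << 3 = 2040
Final: R1 = 2040

2040


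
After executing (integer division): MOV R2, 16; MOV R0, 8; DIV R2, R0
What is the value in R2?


Register state trace:
  MOV R2, 16  → R2 = 16
  MOV R0, 8  → R0 = 8
  DIV R2, R0  → R2 = 16 // 8 = 2
Final: R2 = 2

2


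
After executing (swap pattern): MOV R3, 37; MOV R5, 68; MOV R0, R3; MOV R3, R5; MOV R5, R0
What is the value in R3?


Register state trace (swap pattern):
  MOV R3, 37  → R3 = 37
  MOV R5, 68  → R5 = 68
  MOV R0, R3  → R0 = 37  (save R3)
  MOV R3, R5  → R3 = 68  (R3 gets R5's value)
  MOV R5, R0  → R5 = 37  (R5 gets saved value)
Final: R3 = 68

68


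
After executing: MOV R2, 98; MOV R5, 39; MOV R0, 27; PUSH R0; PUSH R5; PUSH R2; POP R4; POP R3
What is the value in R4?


Stack trace (top is rightmost):
  MOV R2, 98  → R2 = 98
  MOV R5, 39  → R5 = 39
  MOV R0, 27  → R0 = 27
  PUSH R0  → stack: [27]
  PUSH R5  → stack: [27, 39]
  PUSH R2  → stack: [27, 39, 98]
  POP R4  → R4 = 98, stack: [27, 39]
  POP R3  → R3 = 39, stack: [27]
Final: R4 = 98

98


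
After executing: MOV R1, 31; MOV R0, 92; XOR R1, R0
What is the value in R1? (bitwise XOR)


Register state trace:
  MOV R1, 31  → R1 = 31 (0b00011111)
  MOV R0, 92  → R0 = 92 (0b01011100)
  XOR R1, R0  → R1 = 31 XOR 92 = 67 (0b01000011)
Final: R1 = 67

67


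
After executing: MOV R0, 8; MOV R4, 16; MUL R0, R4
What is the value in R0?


Register state trace:
  MOV R0, 8  → R0 = 8
  MOV R4, 16  → R4 = 16
  MUL R0, R4  → R0 = 8 * 16 = 128
Final: R0 = 128

128


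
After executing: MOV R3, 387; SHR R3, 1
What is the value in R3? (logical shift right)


Register state trace:
  MOV R3, 387  → R3 = 387
  SHR R3, 1  → R3 = 387 >> 1 = 387 // 2^1 = 193
Final: R3 = 193

193


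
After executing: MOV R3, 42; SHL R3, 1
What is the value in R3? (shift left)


Register state trace:
  MOV R3, 42  → R3 = 42
  SHL R3, 1  → R3 = 42 << 1 = 42 * 2^1 = 84
Final: R3 = 84

84


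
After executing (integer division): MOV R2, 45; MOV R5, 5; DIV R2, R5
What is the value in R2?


Register state trace:
  MOV R2, 45  → R2 = 45
  MOV R5, 5  → R5 = 5
  DIV R2, R5  → R2 = 45 // 5 = 9
Final: R2 = 9

9


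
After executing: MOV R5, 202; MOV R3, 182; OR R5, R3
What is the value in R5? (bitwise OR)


Register state trace:
  MOV R5, 202  → R5 = 202 (0b11001010)
  MOV R3, 182  → R3 = 182 (0b10110110)
  OR R5, R3   → R5 = 202 OR 182 = 254 (0b11111110)
Final: R5 = 254

254


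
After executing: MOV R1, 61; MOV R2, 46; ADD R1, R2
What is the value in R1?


Register state trace:
  MOV R1, 61  → R1 = 61
  MOV R2, 46  → R2 = 46
  ADD R1, R2  → R1 = 61 + 46 = 107
Final: R1 = 107

107


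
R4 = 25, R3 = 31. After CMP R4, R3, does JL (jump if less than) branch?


Trace:
  R4 = 25, R3 = 31
  CMP R4, R3  → compares 25 vs 31
  JL checks: is 25 less than 31?
  25 < 31, so condition is true
Branch taken: Yes

Yes


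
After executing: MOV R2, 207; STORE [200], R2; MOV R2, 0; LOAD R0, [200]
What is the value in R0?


Register and memory trace:
  MOV R2, 207  → R2 = 207
  STORE [200], R2  → mem[200] = 207
  MOV R2, 0  → R2 = 0
  LOAD R0, [200]  → R0 = mem[200] = 207
Final: R0 = 207

207


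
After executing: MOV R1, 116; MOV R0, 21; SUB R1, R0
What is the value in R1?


Register state trace:
  MOV R1, 116  → R1 = 116
  MOV R0, 21  → R0 = 21
  SUB R1, R0  → R1 = 116 - 21 = 95
Final: R1 = 95

95


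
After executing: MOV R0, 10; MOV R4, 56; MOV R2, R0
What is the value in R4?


Register state trace:
  MOV R0, 10  → R0 = 10
  MOV R4, 56  → R4 = 56
  MOV R2, R0  → R2 = 10
Final: R4 = 56

56


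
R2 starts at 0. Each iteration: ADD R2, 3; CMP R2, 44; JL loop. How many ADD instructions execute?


Loop trace (R2 starts at 0, target 44, step 3):
  ADD #1: R2 = 0 + 3 = 3  → 3 < 44, loop
  ADD #2: R2 = 3 + 3 = 6  → 6 < 44, loop
  ADD #3: R2 = 6 + 3 = 9  → 9 < 44, loop
  ADD #4: R2 = 9 + 3 = 12  → 12 < 44, loop
  ADD #5: R2 = 12 + 3 = 15  → 15 < 44, loop
  ADD #6: R2 = 15 + 3 = 18  → 18 < 44, loop
  ADD #7: R2 = 18 + 3 = 21  → 21 < 44, loop
  ADD #8: R2 = 21 + 3 = 24  → 24 < 44, loop
  ADD #9: R2 = 24 + 3 = 27  → 27 < 44, loop
  ADD #10: R2 = 27 + 3 = 30  → 30 < 44, loop
  ADD #11: R2 = 30 + 3 = 33  → 33 < 44, loop
  ADD #12: R2 = 33 + 3 = 36  → 36 < 44, loop
  ADD #13: R2 = 36 + 3 = 39  → 39 < 44, loop
  ADD #14: R2 = 39 + 3 = 42  → 42 < 44, loop
  ADD #15: R2 = 42 + 3 = 45  → 45 >= 44, exit
Total ADD instructions: 15

15


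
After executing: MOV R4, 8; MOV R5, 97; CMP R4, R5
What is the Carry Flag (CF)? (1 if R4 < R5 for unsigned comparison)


Register state trace:
  MOV R4, 8  → R4 = 8
  MOV R5, 97  → R5 = 97
  CMP R4, R5  → unsigned 8 - 97: borrow occurs
  8 < 97, so CF = 1
CF = 1

1


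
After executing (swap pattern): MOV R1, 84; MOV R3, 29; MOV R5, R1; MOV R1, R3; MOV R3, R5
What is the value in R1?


Register state trace (swap pattern):
  MOV R1, 84  → R1 = 84
  MOV R3, 29  → R3 = 29
  MOV R5, R1  → R5 = 84  (save R1)
  MOV R1, R3  → R1 = 29  (R1 gets R3's value)
  MOV R3, R5  → R3 = 84  (R3 gets saved value)
Final: R1 = 29

29


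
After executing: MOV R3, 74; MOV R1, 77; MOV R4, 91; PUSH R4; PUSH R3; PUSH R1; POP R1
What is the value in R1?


Stack trace (top is rightmost):
  MOV R3, 74  → R3 = 74
  MOV R1, 77  → R1 = 77
  MOV R4, 91  → R4 = 91
  PUSH R4  → stack: [91]
  PUSH R3  → stack: [91, 74]
  PUSH R1  → stack: [91, 74, 77]
  POP R1  → R1 = 77, stack: [91, 74]
Final: R1 = 77

77


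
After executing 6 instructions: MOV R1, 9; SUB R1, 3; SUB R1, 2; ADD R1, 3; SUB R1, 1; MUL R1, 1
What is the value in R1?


Register state trace:
  MOV R1, 9  → R1 = 9
  SUB R1, 3  → R1 = 9 - 3 = 6
  SUB R1, 2  → R1 = 6 - 2 = 4
  ADD R1, 3  → R1 = 4 + 3 = 7
  SUB R1, 1  → R1 = 7 - 1 = 6
  MUL R1, 1  → R1 = 6 * 1 = 6
Final: R1 = 6

6


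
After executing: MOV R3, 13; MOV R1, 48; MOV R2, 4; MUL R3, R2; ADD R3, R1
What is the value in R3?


Register state trace:
  MOV R3, 13  → R3 = 13
  MOV R1, 48  → R1 = 48
  MOV R2, 4  → R2 = 4
  MUL R3, R2  → R3 = 13 * 4 = 52
  ADD R3, R1  → R3 = 52 + 48 = 100
Final: R3 = 100

100


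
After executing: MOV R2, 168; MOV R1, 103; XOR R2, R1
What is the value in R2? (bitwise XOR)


Register state trace:
  MOV R2, 168  → R2 = 168 (0b10101000)
  MOV R1, 103  → R1 = 103 (0b01100111)
  XOR R2, R1  → R2 = 168 XOR 103 = 207 (0b11001111)
Final: R2 = 207

207


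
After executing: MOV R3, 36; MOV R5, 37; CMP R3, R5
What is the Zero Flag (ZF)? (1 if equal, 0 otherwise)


Register state trace:
  MOV R3, 36  → R3 = 36
  MOV R5, 37  → R5 = 37
  CMP R3, R5  → computes 36 - 37 = -1
  Result is nonzero, so values are not equal
ZF = 0

0


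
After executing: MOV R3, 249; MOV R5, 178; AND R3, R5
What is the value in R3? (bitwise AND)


Register state trace:
  MOV R3, 249  → R3 = 249 (0b11111001)
  MOV R5, 178  → R5 = 178 (0b10110010)
  AND R3, R5  → R3 = 249 AND 178 = 176 (0b10110000)
Final: R3 = 176

176


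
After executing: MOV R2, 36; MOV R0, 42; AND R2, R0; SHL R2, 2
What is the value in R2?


Register state trace:
  MOV R2, 36  → R2 = 36 (0b00100100)
  MOV R0, 42  → R0 = 42 (0b00101010)
  AND R2, R0  → R2 = 36 AND 42 = 32 (0b00100000)
  SHL R2, 2  → R2 = 32 << 2 = 128
Final: R2 = 128

128


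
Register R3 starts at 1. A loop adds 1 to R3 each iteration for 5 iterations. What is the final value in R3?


Starting value: R3 = 1
  Iter 1: R3 = 1 + 1 = 2
  Iter 2: R3 = 2 + 1 = 3
  Iter 3: R3 = 3 + 1 = 4
  Iter 4: R3 = 4 + 1 = 5
  Iter 5: R3 = 5 + 1 = 6
Final: R3 = 6

6


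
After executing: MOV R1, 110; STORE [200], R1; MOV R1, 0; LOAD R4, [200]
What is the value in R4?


Register and memory trace:
  MOV R1, 110  → R1 = 110
  STORE [200], R1  → mem[200] = 110
  MOV R1, 0  → R1 = 0
  LOAD R4, [200]  → R4 = mem[200] = 110
Final: R4 = 110

110


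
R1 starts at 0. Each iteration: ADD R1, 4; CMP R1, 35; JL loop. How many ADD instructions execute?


Loop trace (R1 starts at 0, target 35, step 4):
  ADD #1: R1 = 0 + 4 = 4  → 4 < 35, loop
  ADD #2: R1 = 4 + 4 = 8  → 8 < 35, loop
  ADD #3: R1 = 8 + 4 = 12  → 12 < 35, loop
  ADD #4: R1 = 12 + 4 = 16  → 16 < 35, loop
  ADD #5: R1 = 16 + 4 = 20  → 20 < 35, loop
  ADD #6: R1 = 20 + 4 = 24  → 24 < 35, loop
  ADD #7: R1 = 24 + 4 = 28  → 28 < 35, loop
  ADD #8: R1 = 28 + 4 = 32  → 32 < 35, loop
  ADD #9: R1 = 32 + 4 = 36  → 36 >= 35, exit
Total ADD instructions: 9

9


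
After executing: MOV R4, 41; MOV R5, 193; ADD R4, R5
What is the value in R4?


Register state trace:
  MOV R4, 41  → R4 = 41
  MOV R5, 193  → R5 = 193
  ADD R4, R5  → R4 = 41 + 193 = 234
Final: R4 = 234

234


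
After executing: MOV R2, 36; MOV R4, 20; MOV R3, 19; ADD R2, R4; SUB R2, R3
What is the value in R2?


Register state trace:
  MOV R2, 36  → R2 = 36
  MOV R4, 20  → R4 = 20
  MOV R3, 19  → R3 = 19
  ADD R2, R4  → R2 = 36 + 20 = 56
  SUB R2, R3  → R2 = 56 - 19 = 37
Final: R2 = 37

37


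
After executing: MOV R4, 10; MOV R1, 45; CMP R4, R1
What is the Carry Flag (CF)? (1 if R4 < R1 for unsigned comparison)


Register state trace:
  MOV R4, 10  → R4 = 10
  MOV R1, 45  → R1 = 45
  CMP R4, R1  → unsigned 10 - 45: borrow occurs
  10 < 45, so CF = 1
CF = 1

1


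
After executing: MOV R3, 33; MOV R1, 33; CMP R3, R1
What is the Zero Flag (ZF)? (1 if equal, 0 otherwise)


Register state trace:
  MOV R3, 33  → R3 = 33
  MOV R1, 33  → R1 = 33
  CMP R3, R1  → computes 33 - 33 = 0
  Result is zero, so values are equal
ZF = 1

1


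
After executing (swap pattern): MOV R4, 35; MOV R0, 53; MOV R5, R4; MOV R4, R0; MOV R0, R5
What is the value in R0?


Register state trace (swap pattern):
  MOV R4, 35  → R4 = 35
  MOV R0, 53  → R0 = 53
  MOV R5, R4  → R5 = 35  (save R4)
  MOV R4, R0  → R4 = 53  (R4 gets R0's value)
  MOV R0, R5  → R0 = 35  (R0 gets saved value)
Final: R0 = 35

35


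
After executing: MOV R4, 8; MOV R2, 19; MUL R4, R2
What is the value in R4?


Register state trace:
  MOV R4, 8  → R4 = 8
  MOV R2, 19  → R2 = 19
  MUL R4, R2  → R4 = 8 * 19 = 152
Final: R4 = 152

152


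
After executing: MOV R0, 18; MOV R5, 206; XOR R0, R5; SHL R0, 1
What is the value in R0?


Register state trace:
  MOV R0, 18  → R0 = 18 (0b00010010)
  MOV R5, 206  → R5 = 206 (0b11001110)
  XOR R0, R5  → R0 = 18 XOR 206 = 220 (0b11011100)
  SHL R0, 1  → R0 = 220 << 1 = 440
Final: R0 = 440

440


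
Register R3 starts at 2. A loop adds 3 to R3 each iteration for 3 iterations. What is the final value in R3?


Starting value: R3 = 2
  Iter 1: R3 = 2 + 3 = 5
  Iter 2: R3 = 5 + 3 = 8
  Iter 3: R3 = 8 + 3 = 11
Final: R3 = 11

11


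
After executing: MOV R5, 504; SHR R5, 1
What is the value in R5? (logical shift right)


Register state trace:
  MOV R5, 504  → R5 = 504
  SHR R5, 1  → R5 = 504 >> 1 = 504 // 2^1 = 252
Final: R5 = 252

252


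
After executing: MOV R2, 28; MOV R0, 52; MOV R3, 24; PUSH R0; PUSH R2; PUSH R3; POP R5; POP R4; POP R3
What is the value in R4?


Stack trace (top is rightmost):
  MOV R2, 28  → R2 = 28
  MOV R0, 52  → R0 = 52
  MOV R3, 24  → R3 = 24
  PUSH R0  → stack: [52]
  PUSH R2  → stack: [52, 28]
  PUSH R3  → stack: [52, 28, 24]
  POP R5  → R5 = 24, stack: [52, 28]
  POP R4  → R4 = 28, stack: [52]
  POP R3  → R3 = 52, stack: []
Final: R4 = 28

28


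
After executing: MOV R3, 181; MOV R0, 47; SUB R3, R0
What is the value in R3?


Register state trace:
  MOV R3, 181  → R3 = 181
  MOV R0, 47  → R0 = 47
  SUB R3, R0  → R3 = 181 - 47 = 134
Final: R3 = 134

134


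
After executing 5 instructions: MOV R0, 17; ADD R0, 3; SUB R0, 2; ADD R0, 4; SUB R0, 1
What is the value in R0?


Register state trace:
  MOV R0, 17  → R0 = 17
  ADD R0, 3  → R0 = 17 + 3 = 20
  SUB R0, 2  → R0 = 20 - 2 = 18
  ADD R0, 4  → R0 = 18 + 4 = 22
  SUB R0, 1  → R0 = 22 - 1 = 21
Final: R0 = 21

21


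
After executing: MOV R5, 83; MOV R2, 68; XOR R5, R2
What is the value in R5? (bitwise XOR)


Register state trace:
  MOV R5, 83  → R5 = 83 (0b01010011)
  MOV R2, 68  → R2 = 68 (0b01000100)
  XOR R5, R2  → R5 = 83 XOR 68 = 23 (0b00010111)
Final: R5 = 23

23


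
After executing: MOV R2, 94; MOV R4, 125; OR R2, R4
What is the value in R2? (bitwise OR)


Register state trace:
  MOV R2, 94  → R2 = 94 (0b01011110)
  MOV R4, 125  → R4 = 125 (0b01111101)
  OR R2, R4   → R2 = 94 OR 125 = 127 (0b01111111)
Final: R2 = 127

127


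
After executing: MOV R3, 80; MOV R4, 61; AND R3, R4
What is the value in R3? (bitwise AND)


Register state trace:
  MOV R3, 80  → R3 = 80 (0b01010000)
  MOV R4, 61  → R4 = 61 (0b00111101)
  AND R3, R4  → R3 = 80 AND 61 = 16 (0b00010000)
Final: R3 = 16

16


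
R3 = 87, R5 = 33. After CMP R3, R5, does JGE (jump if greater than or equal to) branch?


Trace:
  R3 = 87, R5 = 33
  CMP R3, R5  → compares 87 vs 33
  JGE checks: is 87 greater than or equal to 33?
  87 > 33, so condition is true
Branch taken: Yes

Yes


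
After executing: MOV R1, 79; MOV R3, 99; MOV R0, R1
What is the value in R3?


Register state trace:
  MOV R1, 79  → R1 = 79
  MOV R3, 99  → R3 = 99
  MOV R0, R1  → R0 = 79
Final: R3 = 99

99


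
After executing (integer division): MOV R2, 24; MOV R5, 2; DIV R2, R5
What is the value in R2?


Register state trace:
  MOV R2, 24  → R2 = 24
  MOV R5, 2  → R5 = 2
  DIV R2, R5  → R2 = 24 // 2 = 12
Final: R2 = 12

12


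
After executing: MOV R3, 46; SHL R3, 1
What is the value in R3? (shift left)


Register state trace:
  MOV R3, 46  → R3 = 46
  SHL R3, 1  → R3 = 46 << 1 = 46 * 2^1 = 92
Final: R3 = 92

92


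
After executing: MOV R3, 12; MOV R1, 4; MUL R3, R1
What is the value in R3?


Register state trace:
  MOV R3, 12  → R3 = 12
  MOV R1, 4  → R1 = 4
  MUL R3, R1  → R3 = 12 * 4 = 48
Final: R3 = 48

48


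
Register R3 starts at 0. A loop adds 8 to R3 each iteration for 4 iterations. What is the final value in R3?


Starting value: R3 = 0
  Iter 1: R3 = 0 + 8 = 8
  Iter 2: R3 = 8 + 8 = 16
  Iter 3: R3 = 16 + 8 = 24
  Iter 4: R3 = 24 + 8 = 32
Final: R3 = 32

32


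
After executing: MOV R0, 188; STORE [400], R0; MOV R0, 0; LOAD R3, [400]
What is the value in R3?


Register and memory trace:
  MOV R0, 188  → R0 = 188
  STORE [400], R0  → mem[400] = 188
  MOV R0, 0  → R0 = 0
  LOAD R3, [400]  → R3 = mem[400] = 188
Final: R3 = 188

188


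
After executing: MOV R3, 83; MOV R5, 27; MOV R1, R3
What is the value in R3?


Register state trace:
  MOV R3, 83  → R3 = 83
  MOV R5, 27  → R5 = 27
  MOV R1, R3  → R1 = 83
Final: R3 = 83

83


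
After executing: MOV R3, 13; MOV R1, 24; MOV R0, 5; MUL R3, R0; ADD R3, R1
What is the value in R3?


Register state trace:
  MOV R3, 13  → R3 = 13
  MOV R1, 24  → R1 = 24
  MOV R0, 5  → R0 = 5
  MUL R3, R0  → R3 = 13 * 5 = 65
  ADD R3, R1  → R3 = 65 + 24 = 89
Final: R3 = 89

89


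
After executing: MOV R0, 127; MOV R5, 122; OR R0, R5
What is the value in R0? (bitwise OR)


Register state trace:
  MOV R0, 127  → R0 = 127 (0b01111111)
  MOV R5, 122  → R5 = 122 (0b01111010)
  OR R0, R5   → R0 = 127 OR 122 = 127 (0b01111111)
Final: R0 = 127

127


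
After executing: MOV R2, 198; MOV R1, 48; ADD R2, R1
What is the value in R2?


Register state trace:
  MOV R2, 198  → R2 = 198
  MOV R1, 48  → R1 = 48
  ADD R2, R1  → R2 = 198 + 48 = 246
Final: R2 = 246

246


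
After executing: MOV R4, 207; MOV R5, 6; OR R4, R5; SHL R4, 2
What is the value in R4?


Register state trace:
  MOV R4, 207  → R4 = 207 (0b11001111)
  MOV R5, 6  → R5 = 6 (0b00000110)
  OR R4, R5  → R4 = 207 OR 6 = 207 (0b11001111)
  SHL R4, 2  → R4 = 207 << 2 = 828
Final: R4 = 828

828


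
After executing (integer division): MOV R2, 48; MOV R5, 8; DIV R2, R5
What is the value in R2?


Register state trace:
  MOV R2, 48  → R2 = 48
  MOV R5, 8  → R5 = 8
  DIV R2, R5  → R2 = 48 // 8 = 6
Final: R2 = 6

6


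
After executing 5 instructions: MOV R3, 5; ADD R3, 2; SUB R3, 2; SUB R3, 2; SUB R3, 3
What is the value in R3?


Register state trace:
  MOV R3, 5  → R3 = 5
  ADD R3, 2  → R3 = 5 + 2 = 7
  SUB R3, 2  → R3 = 7 - 2 = 5
  SUB R3, 2  → R3 = 5 - 2 = 3
  SUB R3, 3  → R3 = 3 - 3 = 0
Final: R3 = 0

0


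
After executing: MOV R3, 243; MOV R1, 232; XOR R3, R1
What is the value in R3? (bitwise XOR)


Register state trace:
  MOV R3, 243  → R3 = 243 (0b11110011)
  MOV R1, 232  → R1 = 232 (0b11101000)
  XOR R3, R1  → R3 = 243 XOR 232 = 27 (0b00011011)
Final: R3 = 27

27


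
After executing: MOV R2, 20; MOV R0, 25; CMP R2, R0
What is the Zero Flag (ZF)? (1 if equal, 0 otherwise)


Register state trace:
  MOV R2, 20  → R2 = 20
  MOV R0, 25  → R0 = 25
  CMP R2, R0  → computes 20 - 25 = -5
  Result is nonzero, so values are not equal
ZF = 0

0


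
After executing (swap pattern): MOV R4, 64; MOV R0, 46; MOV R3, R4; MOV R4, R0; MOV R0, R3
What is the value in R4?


Register state trace (swap pattern):
  MOV R4, 64  → R4 = 64
  MOV R0, 46  → R0 = 46
  MOV R3, R4  → R3 = 64  (save R4)
  MOV R4, R0  → R4 = 46  (R4 gets R0's value)
  MOV R0, R3  → R0 = 64  (R0 gets saved value)
Final: R4 = 46

46


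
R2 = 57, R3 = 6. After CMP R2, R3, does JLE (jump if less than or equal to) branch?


Trace:
  R2 = 57, R3 = 6
  CMP R2, R3  → compares 57 vs 6
  JLE checks: is 57 less than or equal to 6?
  57 > 6, so condition is false
Branch taken: No

No


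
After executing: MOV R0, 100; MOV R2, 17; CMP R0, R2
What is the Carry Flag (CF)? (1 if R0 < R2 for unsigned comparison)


Register state trace:
  MOV R0, 100  → R0 = 100
  MOV R2, 17  → R2 = 17
  CMP R0, R2  → unsigned 100 - 17: no borrow
  100 >= 17, so CF = 0
CF = 0

0


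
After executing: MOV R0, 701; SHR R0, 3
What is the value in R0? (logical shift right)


Register state trace:
  MOV R0, 701  → R0 = 701
  SHR R0, 3  → R0 = 701 >> 3 = 701 // 2^3 = 87
Final: R0 = 87

87


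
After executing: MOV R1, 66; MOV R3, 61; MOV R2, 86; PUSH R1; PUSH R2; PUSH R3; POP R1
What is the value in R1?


Stack trace (top is rightmost):
  MOV R1, 66  → R1 = 66
  MOV R3, 61  → R3 = 61
  MOV R2, 86  → R2 = 86
  PUSH R1  → stack: [66]
  PUSH R2  → stack: [66, 86]
  PUSH R3  → stack: [66, 86, 61]
  POP R1  → R1 = 61, stack: [66, 86]
Final: R1 = 61

61


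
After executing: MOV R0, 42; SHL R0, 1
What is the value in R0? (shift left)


Register state trace:
  MOV R0, 42  → R0 = 42
  SHL R0, 1  → R0 = 42 << 1 = 42 * 2^1 = 84
Final: R0 = 84

84


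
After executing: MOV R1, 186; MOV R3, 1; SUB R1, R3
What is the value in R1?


Register state trace:
  MOV R1, 186  → R1 = 186
  MOV R3, 1  → R3 = 1
  SUB R1, R3  → R1 = 186 - 1 = 185
Final: R1 = 185

185


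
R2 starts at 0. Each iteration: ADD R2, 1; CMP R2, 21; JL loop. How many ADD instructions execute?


Loop trace (R2 starts at 0, target 21, step 1):
  ADD #1: R2 = 0 + 1 = 1  → 1 < 21, loop
  ADD #2: R2 = 1 + 1 = 2  → 2 < 21, loop
  ADD #3: R2 = 2 + 1 = 3  → 3 < 21, loop
  ADD #4: R2 = 3 + 1 = 4  → 4 < 21, loop
  ADD #5: R2 = 4 + 1 = 5  → 5 < 21, loop
  ADD #6: R2 = 5 + 1 = 6  → 6 < 21, loop
  ADD #7: R2 = 6 + 1 = 7  → 7 < 21, loop
  ADD #8: R2 = 7 + 1 = 8  → 8 < 21, loop
  ADD #9: R2 = 8 + 1 = 9  → 9 < 21, loop
  ADD #10: R2 = 9 + 1 = 10  → 10 < 21, loop
  ADD #11: R2 = 10 + 1 = 11  → 11 < 21, loop
  ADD #12: R2 = 11 + 1 = 12  → 12 < 21, loop
  ADD #13: R2 = 12 + 1 = 13  → 13 < 21, loop
  ADD #14: R2 = 13 + 1 = 14  → 14 < 21, loop
  ADD #15: R2 = 14 + 1 = 15  → 15 < 21, loop
  ADD #16: R2 = 15 + 1 = 16  → 16 < 21, loop
  ADD #17: R2 = 16 + 1 = 17  → 17 < 21, loop
  ADD #18: R2 = 17 + 1 = 18  → 18 < 21, loop
  ADD #19: R2 = 18 + 1 = 19  → 19 < 21, loop
  ADD #20: R2 = 19 + 1 = 20  → 20 < 21, loop
  ADD #21: R2 = 20 + 1 = 21  → 21 >= 21, exit
Total ADD instructions: 21

21


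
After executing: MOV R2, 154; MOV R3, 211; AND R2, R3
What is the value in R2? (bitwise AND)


Register state trace:
  MOV R2, 154  → R2 = 154 (0b10011010)
  MOV R3, 211  → R3 = 211 (0b11010011)
  AND R2, R3  → R2 = 154 AND 211 = 146 (0b10010010)
Final: R2 = 146

146


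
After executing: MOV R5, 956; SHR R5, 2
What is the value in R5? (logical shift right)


Register state trace:
  MOV R5, 956  → R5 = 956
  SHR R5, 2  → R5 = 956 >> 2 = 956 // 2^2 = 239
Final: R5 = 239

239


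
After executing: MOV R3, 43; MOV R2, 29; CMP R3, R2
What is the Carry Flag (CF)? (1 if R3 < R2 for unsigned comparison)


Register state trace:
  MOV R3, 43  → R3 = 43
  MOV R2, 29  → R2 = 29
  CMP R3, R2  → unsigned 43 - 29: no borrow
  43 >= 29, so CF = 0
CF = 0

0


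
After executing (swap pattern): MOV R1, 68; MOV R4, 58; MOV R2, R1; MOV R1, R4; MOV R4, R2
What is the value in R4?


Register state trace (swap pattern):
  MOV R1, 68  → R1 = 68
  MOV R4, 58  → R4 = 58
  MOV R2, R1  → R2 = 68  (save R1)
  MOV R1, R4  → R1 = 58  (R1 gets R4's value)
  MOV R4, R2  → R4 = 68  (R4 gets saved value)
Final: R4 = 68

68


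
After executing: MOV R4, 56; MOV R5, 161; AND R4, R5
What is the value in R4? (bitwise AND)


Register state trace:
  MOV R4, 56  → R4 = 56 (0b00111000)
  MOV R5, 161  → R5 = 161 (0b10100001)
  AND R4, R5  → R4 = 56 AND 161 = 32 (0b00100000)
Final: R4 = 32

32


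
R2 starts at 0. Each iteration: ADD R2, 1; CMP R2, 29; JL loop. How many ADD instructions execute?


Loop trace (R2 starts at 0, target 29, step 1):
  ADD #1: R2 = 0 + 1 = 1  → 1 < 29, loop
  ADD #2: R2 = 1 + 1 = 2  → 2 < 29, loop
  ADD #3: R2 = 2 + 1 = 3  → 3 < 29, loop
  ADD #4: R2 = 3 + 1 = 4  → 4 < 29, loop
  ADD #5: R2 = 4 + 1 = 5  → 5 < 29, loop
  ADD #6: R2 = 5 + 1 = 6  → 6 < 29, loop
  ADD #7: R2 = 6 + 1 = 7  → 7 < 29, loop
  ADD #8: R2 = 7 + 1 = 8  → 8 < 29, loop
  ADD #9: R2 = 8 + 1 = 9  → 9 < 29, loop
  ADD #10: R2 = 9 + 1 = 10  → 10 < 29, loop
  ADD #11: R2 = 10 + 1 = 11  → 11 < 29, loop
  ADD #12: R2 = 11 + 1 = 12  → 12 < 29, loop
  ADD #13: R2 = 12 + 1 = 13  → 13 < 29, loop
  ADD #14: R2 = 13 + 1 = 14  → 14 < 29, loop
  ADD #15: R2 = 14 + 1 = 15  → 15 < 29, loop
  ADD #16: R2 = 15 + 1 = 16  → 16 < 29, loop
  ADD #17: R2 = 16 + 1 = 17  → 17 < 29, loop
  ADD #18: R2 = 17 + 1 = 18  → 18 < 29, loop
  ADD #19: R2 = 18 + 1 = 19  → 19 < 29, loop
  ADD #20: R2 = 19 + 1 = 20  → 20 < 29, loop
  ADD #21: R2 = 20 + 1 = 21  → 21 < 29, loop
  ADD #22: R2 = 21 + 1 = 22  → 22 < 29, loop
  ADD #23: R2 = 22 + 1 = 23  → 23 < 29, loop
  ADD #24: R2 = 23 + 1 = 24  → 24 < 29, loop
  ADD #25: R2 = 24 + 1 = 25  → 25 < 29, loop
  ADD #26: R2 = 25 + 1 = 26  → 26 < 29, loop
  ADD #27: R2 = 26 + 1 = 27  → 27 < 29, loop
  ADD #28: R2 = 27 + 1 = 28  → 28 < 29, loop
  ADD #29: R2 = 28 + 1 = 29  → 29 >= 29, exit
Total ADD instructions: 29

29
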